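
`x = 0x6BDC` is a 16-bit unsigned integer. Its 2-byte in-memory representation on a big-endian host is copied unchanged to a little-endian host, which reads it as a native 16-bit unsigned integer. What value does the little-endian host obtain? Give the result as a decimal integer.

56427

Stored big-endian, the bytes at ascending addresses are 6B DC.
Read back as little-endian, the first byte is least significant, giving 0xDC6B.
0xDC6B = 56427.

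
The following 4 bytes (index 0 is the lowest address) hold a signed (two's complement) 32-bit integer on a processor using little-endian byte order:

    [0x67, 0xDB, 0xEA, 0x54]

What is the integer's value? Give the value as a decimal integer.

In little-endian order the low byte comes first in memory.
Reassemble most-significant byte first: 54 EA DB 67 → 0x54EADB67.
0x54EADB67 = 1424677735.

1424677735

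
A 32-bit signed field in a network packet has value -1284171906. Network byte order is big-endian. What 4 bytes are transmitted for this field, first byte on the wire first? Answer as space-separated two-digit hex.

B3 75 17 7E

Two's complement of -1284171906 in 32 bits: 1284171906 = 0x4C8AE882; invert → 0xB375177D; add 1 → 0xB375177E.
Split into bytes (most-significant first): B3 75 17 7E.
Big-endian: lowest address holds the most-significant byte.
So the memory order matches the most-significant-first order: B3 75 17 7E.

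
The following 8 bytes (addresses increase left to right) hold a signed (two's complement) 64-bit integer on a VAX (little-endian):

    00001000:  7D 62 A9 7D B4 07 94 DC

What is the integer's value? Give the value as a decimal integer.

In little-endian order the low byte comes first in memory.
Reassemble most-significant byte first: DC 94 07 B4 7D A9 62 7D → 0xDC9407B47DA9627D.
Top bit is set, so as a signed 64-bit value this is 0xDC9407B47DA9627D − 2^64 = -2552406617028468099.

-2552406617028468099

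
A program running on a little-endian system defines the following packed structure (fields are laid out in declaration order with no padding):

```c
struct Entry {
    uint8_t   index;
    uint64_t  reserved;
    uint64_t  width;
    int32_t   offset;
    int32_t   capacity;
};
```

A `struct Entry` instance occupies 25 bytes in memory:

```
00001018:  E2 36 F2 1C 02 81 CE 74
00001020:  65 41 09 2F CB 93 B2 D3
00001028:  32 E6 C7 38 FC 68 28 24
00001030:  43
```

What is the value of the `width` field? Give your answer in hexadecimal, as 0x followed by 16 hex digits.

`width` follows `index` (1 B), `reserved` (8 B), so it starts at offset 1 + 8 = 9 and occupies 8 bytes.
Bytes at offsets 9..16: 41 09 2F CB 93 B2 D3 32.
In little-endian order the low byte comes first in memory.
Reassemble most-significant byte first: 32 D3 B2 93 CB 2F 09 41 → 0x32D3B293CB2F0941.

0x32D3B293CB2F0941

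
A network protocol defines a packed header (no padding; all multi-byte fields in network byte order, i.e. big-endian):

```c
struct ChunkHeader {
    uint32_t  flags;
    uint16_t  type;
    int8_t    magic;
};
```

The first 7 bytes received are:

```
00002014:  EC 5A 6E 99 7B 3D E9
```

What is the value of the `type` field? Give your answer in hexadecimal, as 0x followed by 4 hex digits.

`type` follows `flags` (4 bytes), so it starts at byte offset 4 and occupies 2 bytes.
Bytes at offsets 4..5: 7B 3D.
Big-endian: lowest address holds the most-significant byte.
The bytes are already most-significant first: 0x7B3D.

0x7B3D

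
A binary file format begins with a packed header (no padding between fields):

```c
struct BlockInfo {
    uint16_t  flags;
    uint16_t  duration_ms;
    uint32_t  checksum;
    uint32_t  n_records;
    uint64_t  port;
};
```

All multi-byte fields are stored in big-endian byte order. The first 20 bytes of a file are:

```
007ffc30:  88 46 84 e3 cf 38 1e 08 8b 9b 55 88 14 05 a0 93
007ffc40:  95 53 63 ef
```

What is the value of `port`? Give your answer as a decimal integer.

`port` follows `flags` (2 B), `duration_ms` (2 B), `checksum` (4 B), `n_records` (4 B), so it starts at offset 2 + 2 + 4 + 4 = 12 and occupies 8 bytes.
Bytes at offsets 12..19: 14 05 A0 93 95 53 63 EF.
Big-endian: lowest address holds the most-significant byte.
The bytes are already most-significant first: 0x1405A093955363EF.
0x1405A093955363EF = 1442735811368018927.

1442735811368018927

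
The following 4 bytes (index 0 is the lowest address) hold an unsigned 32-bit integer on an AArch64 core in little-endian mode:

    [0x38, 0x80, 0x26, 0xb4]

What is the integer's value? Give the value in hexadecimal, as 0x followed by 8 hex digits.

0xB4268038

In little-endian order the low byte comes first in memory.
Reassemble most-significant byte first: B4 26 80 38 → 0xB4268038.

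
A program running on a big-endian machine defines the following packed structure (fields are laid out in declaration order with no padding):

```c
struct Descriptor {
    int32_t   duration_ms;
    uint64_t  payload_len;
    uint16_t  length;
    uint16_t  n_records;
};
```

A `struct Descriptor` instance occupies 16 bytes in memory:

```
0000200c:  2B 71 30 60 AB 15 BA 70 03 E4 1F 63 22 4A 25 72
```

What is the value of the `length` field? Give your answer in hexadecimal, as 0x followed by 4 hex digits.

0x224A

`length` follows `duration_ms` (4 B), `payload_len` (8 B), so it starts at offset 4 + 8 = 12 and occupies 2 bytes.
Bytes at offsets 12..13: 22 4A.
Big-endian: lowest address holds the most-significant byte.
The bytes are already most-significant first: 0x224A.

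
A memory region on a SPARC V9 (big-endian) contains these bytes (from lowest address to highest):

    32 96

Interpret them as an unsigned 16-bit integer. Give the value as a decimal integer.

In big-endian order the high byte comes first in memory.
The bytes are already most-significant first: 0x3296.
0x3296 = 12950.

12950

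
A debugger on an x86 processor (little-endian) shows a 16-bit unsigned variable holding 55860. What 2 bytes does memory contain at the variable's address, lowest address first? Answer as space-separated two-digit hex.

55860 in hexadecimal, padded to 16 bits, is 0xDA34.
Split into bytes (most-significant first): DA 34.
In little-endian order the low byte comes first in memory.
So at ascending addresses the bytes are 34 DA.

34 DA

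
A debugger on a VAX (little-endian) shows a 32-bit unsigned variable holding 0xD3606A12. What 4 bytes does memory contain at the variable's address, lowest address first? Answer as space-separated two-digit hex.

12 6A 60 D3

Split into bytes (most-significant first): D3 60 6A 12.
In little-endian order the low byte comes first in memory.
So at ascending addresses the bytes are 12 6A 60 D3.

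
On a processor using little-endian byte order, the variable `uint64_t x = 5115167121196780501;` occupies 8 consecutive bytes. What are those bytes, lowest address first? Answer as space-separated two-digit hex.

D5 0B B1 39 65 B9 FC 46

5115167121196780501 in hexadecimal, padded to 64 bits, is 0x46FCB96539B10BD5.
Split into bytes (most-significant first): 46 FC B9 65 39 B1 0B D5.
Little-endian stores the least-significant byte at the lowest address.
So at ascending addresses the bytes are D5 0B B1 39 65 B9 FC 46.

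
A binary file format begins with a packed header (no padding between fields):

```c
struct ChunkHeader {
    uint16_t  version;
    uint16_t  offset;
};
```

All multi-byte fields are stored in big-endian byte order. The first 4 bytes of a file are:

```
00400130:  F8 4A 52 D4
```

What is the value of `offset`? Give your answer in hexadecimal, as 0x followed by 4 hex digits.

0x52D4

`offset` follows `version` (2 bytes), so it starts at byte offset 2 and occupies 2 bytes.
Bytes at offsets 2..3: 52 D4.
Big-endian: lowest address holds the most-significant byte.
The bytes are already most-significant first: 0x52D4.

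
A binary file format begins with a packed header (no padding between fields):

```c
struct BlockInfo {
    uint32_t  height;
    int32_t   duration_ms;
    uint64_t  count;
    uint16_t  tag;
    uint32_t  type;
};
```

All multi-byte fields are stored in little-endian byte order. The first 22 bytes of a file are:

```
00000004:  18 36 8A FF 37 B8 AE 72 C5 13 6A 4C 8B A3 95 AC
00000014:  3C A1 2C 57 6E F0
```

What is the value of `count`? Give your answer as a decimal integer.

12436025764731294661

`count` follows `height` (4 B), `duration_ms` (4 B), so it starts at offset 4 + 4 = 8 and occupies 8 bytes.
Bytes at offsets 8..15: C5 13 6A 4C 8B A3 95 AC.
Little-endian stores the least-significant byte at the lowest address.
Reassemble most-significant byte first: AC 95 A3 8B 4C 6A 13 C5 → 0xAC95A38B4C6A13C5.
0xAC95A38B4C6A13C5 = 12436025764731294661.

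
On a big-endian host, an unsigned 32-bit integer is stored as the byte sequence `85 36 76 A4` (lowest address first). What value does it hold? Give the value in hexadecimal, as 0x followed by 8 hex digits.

Big-endian: lowest address holds the most-significant byte.
The bytes are already most-significant first: 0x853676A4.

0x853676A4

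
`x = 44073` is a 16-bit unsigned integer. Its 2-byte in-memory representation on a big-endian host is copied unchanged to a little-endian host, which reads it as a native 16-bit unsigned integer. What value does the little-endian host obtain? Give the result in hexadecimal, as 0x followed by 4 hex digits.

44073 in 16-bit hexadecimal is 0xAC29.
Stored big-endian, the bytes at ascending addresses are AC 29.
Read back as little-endian, the first byte is least significant, giving 0x29AC.

0x29AC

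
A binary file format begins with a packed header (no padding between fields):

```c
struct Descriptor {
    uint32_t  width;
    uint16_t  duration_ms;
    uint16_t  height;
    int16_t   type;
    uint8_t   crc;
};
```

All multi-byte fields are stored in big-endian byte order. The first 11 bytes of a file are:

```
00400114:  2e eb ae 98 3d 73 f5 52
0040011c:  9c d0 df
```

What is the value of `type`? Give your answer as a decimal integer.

-25392

`type` follows `width` (4 B), `duration_ms` (2 B), `height` (2 B), so it starts at offset 4 + 2 + 2 = 8 and occupies 2 bytes.
Bytes at offsets 8..9: 9C D0.
In big-endian order the high byte comes first in memory.
The bytes are already most-significant first: 0x9CD0.
Top bit is set, so as a signed 16-bit value this is 0x9CD0 − 2^16 = -25392.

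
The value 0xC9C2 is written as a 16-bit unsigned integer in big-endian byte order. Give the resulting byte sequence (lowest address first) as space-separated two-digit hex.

C9 C2

Split into bytes (most-significant first): C9 C2.
In big-endian order the high byte comes first in memory.
So the memory order matches the most-significant-first order: C9 C2.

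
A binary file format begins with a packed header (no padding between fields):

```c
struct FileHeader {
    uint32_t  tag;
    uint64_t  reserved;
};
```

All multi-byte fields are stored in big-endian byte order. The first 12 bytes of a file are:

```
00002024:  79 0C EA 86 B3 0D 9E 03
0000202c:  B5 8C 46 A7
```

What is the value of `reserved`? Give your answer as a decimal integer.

12902142246254298791

`reserved` follows `tag` (4 bytes), so it starts at byte offset 4 and occupies 8 bytes.
Bytes at offsets 4..11: B3 0D 9E 03 B5 8C 46 A7.
Big-endian: lowest address holds the most-significant byte.
The bytes are already most-significant first: 0xB30D9E03B58C46A7.
0xB30D9E03B58C46A7 = 12902142246254298791.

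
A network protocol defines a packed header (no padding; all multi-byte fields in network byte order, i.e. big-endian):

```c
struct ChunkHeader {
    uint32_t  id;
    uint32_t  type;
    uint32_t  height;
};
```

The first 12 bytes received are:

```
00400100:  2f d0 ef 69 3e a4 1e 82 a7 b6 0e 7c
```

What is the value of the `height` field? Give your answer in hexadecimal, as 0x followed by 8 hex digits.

`height` follows `id` (4 B), `type` (4 B), so it starts at offset 4 + 4 = 8 and occupies 4 bytes.
Bytes at offsets 8..11: A7 B6 0E 7C.
Big-endian stores the most-significant byte at the lowest address.
The bytes are already most-significant first: 0xA7B60E7C.

0xA7B60E7C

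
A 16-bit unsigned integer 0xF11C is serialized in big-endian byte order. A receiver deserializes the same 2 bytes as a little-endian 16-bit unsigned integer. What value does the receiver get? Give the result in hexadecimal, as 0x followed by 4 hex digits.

Stored big-endian, the bytes at ascending addresses are F1 1C.
Read back as little-endian, the first byte is least significant, giving 0x1CF1.

0x1CF1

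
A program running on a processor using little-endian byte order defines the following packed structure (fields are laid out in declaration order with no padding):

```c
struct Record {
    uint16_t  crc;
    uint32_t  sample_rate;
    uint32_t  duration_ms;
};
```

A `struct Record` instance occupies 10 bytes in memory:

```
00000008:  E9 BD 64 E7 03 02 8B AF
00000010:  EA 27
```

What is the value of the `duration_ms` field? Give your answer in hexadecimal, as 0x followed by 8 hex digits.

`duration_ms` follows `crc` (2 B), `sample_rate` (4 B), so it starts at offset 2 + 4 = 6 and occupies 4 bytes.
Bytes at offsets 6..9: 8B AF EA 27.
In little-endian order the low byte comes first in memory.
Reassemble most-significant byte first: 27 EA AF 8B → 0x27EAAF8B.

0x27EAAF8B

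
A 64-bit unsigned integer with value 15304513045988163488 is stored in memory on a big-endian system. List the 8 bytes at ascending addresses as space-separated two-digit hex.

15304513045988163488 in hexadecimal, padded to 64 bits, is 0xD4648D874E74BFA0.
Split into bytes (most-significant first): D4 64 8D 87 4E 74 BF A0.
Big-endian stores the most-significant byte at the lowest address.
So the memory order matches the most-significant-first order: D4 64 8D 87 4E 74 BF A0.

D4 64 8D 87 4E 74 BF A0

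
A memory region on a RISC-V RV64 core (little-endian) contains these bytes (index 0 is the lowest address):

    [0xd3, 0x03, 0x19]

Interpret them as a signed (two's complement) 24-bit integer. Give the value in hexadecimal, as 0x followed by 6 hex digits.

0x1903D3

Little-endian stores the least-significant byte at the lowest address.
Reassemble most-significant byte first: 19 03 D3 → 0x1903D3.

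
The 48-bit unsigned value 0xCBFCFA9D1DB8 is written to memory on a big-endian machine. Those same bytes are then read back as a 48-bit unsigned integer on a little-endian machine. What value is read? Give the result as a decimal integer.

Stored big-endian, the bytes at ascending addresses are CB FC FA 9D 1D B8.
Read back as little-endian, the first byte is least significant, giving 0xB81D9DFAFCCB.
0xB81D9DFAFCCB = 202437344033995.

202437344033995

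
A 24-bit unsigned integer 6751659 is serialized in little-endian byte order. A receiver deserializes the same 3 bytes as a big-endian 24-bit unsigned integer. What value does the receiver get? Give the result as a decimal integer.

6751659 in 24-bit hexadecimal is 0x6705AB.
Stored little-endian, the bytes at ascending addresses are AB 05 67.
Read back as big-endian, the last byte is least significant, giving 0xAB0567.
0xAB0567 = 11208039.

11208039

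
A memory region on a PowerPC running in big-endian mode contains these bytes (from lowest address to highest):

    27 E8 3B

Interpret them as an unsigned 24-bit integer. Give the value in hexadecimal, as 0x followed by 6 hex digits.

0x27E83B

Big-endian stores the most-significant byte at the lowest address.
The bytes are already most-significant first: 0x27E83B.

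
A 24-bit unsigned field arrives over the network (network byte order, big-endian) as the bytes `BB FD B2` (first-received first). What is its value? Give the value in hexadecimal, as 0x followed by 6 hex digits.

0xBBFDB2

Big-endian: lowest address holds the most-significant byte.
The bytes are already most-significant first: 0xBBFDB2.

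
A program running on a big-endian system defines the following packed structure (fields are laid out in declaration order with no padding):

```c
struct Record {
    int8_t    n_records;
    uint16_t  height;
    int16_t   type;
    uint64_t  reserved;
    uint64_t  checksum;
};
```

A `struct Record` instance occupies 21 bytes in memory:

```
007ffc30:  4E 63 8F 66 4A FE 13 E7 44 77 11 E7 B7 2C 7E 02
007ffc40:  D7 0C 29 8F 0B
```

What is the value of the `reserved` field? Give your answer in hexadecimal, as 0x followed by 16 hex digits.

0xFE13E7447711E7B7

`reserved` follows `n_records` (1 B), `height` (2 B), `type` (2 B), so it starts at offset 1 + 2 + 2 = 5 and occupies 8 bytes.
Bytes at offsets 5..12: FE 13 E7 44 77 11 E7 B7.
Big-endian stores the most-significant byte at the lowest address.
The bytes are already most-significant first: 0xFE13E7447711E7B7.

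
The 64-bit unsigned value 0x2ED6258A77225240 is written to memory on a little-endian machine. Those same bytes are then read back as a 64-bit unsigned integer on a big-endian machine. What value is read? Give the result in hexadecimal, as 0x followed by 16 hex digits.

0x405222778A25D62E

Stored little-endian, the bytes at ascending addresses are 40 52 22 77 8A 25 D6 2E.
Read back as big-endian, the last byte is least significant, giving 0x405222778A25D62E.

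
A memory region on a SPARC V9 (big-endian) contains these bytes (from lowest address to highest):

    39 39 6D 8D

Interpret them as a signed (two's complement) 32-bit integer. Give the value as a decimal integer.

Big-endian: lowest address holds the most-significant byte.
The bytes are already most-significant first: 0x39396D8D.
0x39396D8D = 960064909.

960064909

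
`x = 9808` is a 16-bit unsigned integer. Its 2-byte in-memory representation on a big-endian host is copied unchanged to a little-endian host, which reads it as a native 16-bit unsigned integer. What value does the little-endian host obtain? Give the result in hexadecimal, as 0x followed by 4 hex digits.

0x5026

9808 in 16-bit hexadecimal is 0x2650.
Stored big-endian, the bytes at ascending addresses are 26 50.
Read back as little-endian, the first byte is least significant, giving 0x5026.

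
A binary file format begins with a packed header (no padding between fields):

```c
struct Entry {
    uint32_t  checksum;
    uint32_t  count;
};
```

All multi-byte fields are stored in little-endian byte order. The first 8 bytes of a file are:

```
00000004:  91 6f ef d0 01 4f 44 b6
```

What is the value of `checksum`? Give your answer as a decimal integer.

3505352593

`checksum` is the first field, at byte offset 0, occupying 4 bytes.
Bytes at offsets 0..3: 91 6F EF D0.
Little-endian: lowest address holds the least-significant byte.
Reassemble most-significant byte first: D0 EF 6F 91 → 0xD0EF6F91.
0xD0EF6F91 = 3505352593.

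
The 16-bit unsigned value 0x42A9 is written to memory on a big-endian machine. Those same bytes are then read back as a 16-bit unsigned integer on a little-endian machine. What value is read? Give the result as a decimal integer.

Stored big-endian, the bytes at ascending addresses are 42 A9.
Read back as little-endian, the first byte is least significant, giving 0xA942.
0xA942 = 43330.

43330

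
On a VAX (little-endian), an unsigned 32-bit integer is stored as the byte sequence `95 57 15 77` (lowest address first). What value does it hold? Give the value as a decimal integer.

1997887381

In little-endian order the low byte comes first in memory.
Reassemble most-significant byte first: 77 15 57 95 → 0x77155795.
0x77155795 = 1997887381.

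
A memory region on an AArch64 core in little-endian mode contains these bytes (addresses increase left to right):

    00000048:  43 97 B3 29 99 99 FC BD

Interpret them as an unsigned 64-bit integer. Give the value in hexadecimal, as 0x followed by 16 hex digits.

Little-endian stores the least-significant byte at the lowest address.
Reassemble most-significant byte first: BD FC 99 99 29 B3 97 43 → 0xBDFC999929B39743.

0xBDFC999929B39743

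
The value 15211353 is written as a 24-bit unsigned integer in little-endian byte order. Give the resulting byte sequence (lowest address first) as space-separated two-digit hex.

15211353 in hexadecimal, padded to 24 bits, is 0xE81B59.
Split into bytes (most-significant first): E8 1B 59.
Little-endian: lowest address holds the least-significant byte.
So at ascending addresses the bytes are 59 1B E8.

59 1B E8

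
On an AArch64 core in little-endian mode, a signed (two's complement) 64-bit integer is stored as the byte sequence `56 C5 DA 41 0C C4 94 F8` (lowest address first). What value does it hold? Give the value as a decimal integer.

-534586898826738346

Little-endian stores the least-significant byte at the lowest address.
Reassemble most-significant byte first: F8 94 C4 0C 41 DA C5 56 → 0xF894C40C41DAC556.
Top bit is set, so as a signed 64-bit value this is 0xF894C40C41DAC556 − 2^64 = -534586898826738346.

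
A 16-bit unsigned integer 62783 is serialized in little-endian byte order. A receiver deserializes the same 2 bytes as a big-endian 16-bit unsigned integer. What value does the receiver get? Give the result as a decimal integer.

16373

62783 in 16-bit hexadecimal is 0xF53F.
Stored little-endian, the bytes at ascending addresses are 3F F5.
Read back as big-endian, the last byte is least significant, giving 0x3FF5.
0x3FF5 = 16373.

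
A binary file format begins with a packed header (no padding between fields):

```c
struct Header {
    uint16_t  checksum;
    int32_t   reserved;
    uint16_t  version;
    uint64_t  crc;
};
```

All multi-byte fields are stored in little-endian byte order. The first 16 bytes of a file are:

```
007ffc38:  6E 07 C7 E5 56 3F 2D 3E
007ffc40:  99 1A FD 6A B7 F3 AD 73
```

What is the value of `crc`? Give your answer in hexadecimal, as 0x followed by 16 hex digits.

`crc` follows `checksum` (2 B), `reserved` (4 B), `version` (2 B), so it starts at offset 2 + 4 + 2 = 8 and occupies 8 bytes.
Bytes at offsets 8..15: 99 1A FD 6A B7 F3 AD 73.
In little-endian order the low byte comes first in memory.
Reassemble most-significant byte first: 73 AD F3 B7 6A FD 1A 99 → 0x73ADF3B76AFD1A99.

0x73ADF3B76AFD1A99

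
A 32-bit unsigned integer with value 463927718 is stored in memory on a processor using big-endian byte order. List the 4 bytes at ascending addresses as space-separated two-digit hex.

463927718 in hexadecimal, padded to 32 bits, is 0x1BA6F9A6.
Split into bytes (most-significant first): 1B A6 F9 A6.
In big-endian order the high byte comes first in memory.
So the memory order matches the most-significant-first order: 1B A6 F9 A6.

1B A6 F9 A6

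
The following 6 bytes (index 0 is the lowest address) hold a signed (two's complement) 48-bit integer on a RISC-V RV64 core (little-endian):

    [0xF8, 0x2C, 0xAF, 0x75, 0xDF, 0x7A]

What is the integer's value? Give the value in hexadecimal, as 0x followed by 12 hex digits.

0x7ADF75AF2CF8

Little-endian: lowest address holds the least-significant byte.
Reassemble most-significant byte first: 7A DF 75 AF 2C F8 → 0x7ADF75AF2CF8.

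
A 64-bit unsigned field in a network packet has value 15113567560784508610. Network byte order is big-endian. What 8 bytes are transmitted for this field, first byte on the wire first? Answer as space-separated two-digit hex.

15113567560784508610 in hexadecimal, padded to 64 bits, is 0xD1BE2D9F156D76C2.
Split into bytes (most-significant first): D1 BE 2D 9F 15 6D 76 C2.
Big-endian stores the most-significant byte at the lowest address.
So the memory order matches the most-significant-first order: D1 BE 2D 9F 15 6D 76 C2.

D1 BE 2D 9F 15 6D 76 C2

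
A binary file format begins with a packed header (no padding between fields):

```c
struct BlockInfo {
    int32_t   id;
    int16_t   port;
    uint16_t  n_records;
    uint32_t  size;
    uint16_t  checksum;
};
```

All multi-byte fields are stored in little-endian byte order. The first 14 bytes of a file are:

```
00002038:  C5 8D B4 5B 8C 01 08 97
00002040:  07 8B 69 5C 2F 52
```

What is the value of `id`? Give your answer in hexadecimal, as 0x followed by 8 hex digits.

0x5BB48DC5

`id` is the first field, at byte offset 0, occupying 4 bytes.
Bytes at offsets 0..3: C5 8D B4 5B.
Little-endian stores the least-significant byte at the lowest address.
Reassemble most-significant byte first: 5B B4 8D C5 → 0x5BB48DC5.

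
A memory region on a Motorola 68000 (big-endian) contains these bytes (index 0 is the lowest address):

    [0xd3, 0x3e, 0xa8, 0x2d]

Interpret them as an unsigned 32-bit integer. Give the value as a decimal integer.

3544098861

Big-endian: lowest address holds the most-significant byte.
The bytes are already most-significant first: 0xD33EA82D.
0xD33EA82D = 3544098861.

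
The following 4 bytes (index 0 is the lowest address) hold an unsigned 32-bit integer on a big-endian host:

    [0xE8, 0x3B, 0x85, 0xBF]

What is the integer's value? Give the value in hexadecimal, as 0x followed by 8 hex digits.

0xE83B85BF

In big-endian order the high byte comes first in memory.
The bytes are already most-significant first: 0xE83B85BF.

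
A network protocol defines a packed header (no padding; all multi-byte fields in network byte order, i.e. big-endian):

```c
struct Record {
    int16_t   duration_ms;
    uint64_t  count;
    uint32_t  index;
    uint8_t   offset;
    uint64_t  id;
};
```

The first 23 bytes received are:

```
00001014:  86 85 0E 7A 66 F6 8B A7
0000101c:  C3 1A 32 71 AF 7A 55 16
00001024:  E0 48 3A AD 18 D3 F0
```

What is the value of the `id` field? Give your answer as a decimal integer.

1648396880466990064

`id` follows `duration_ms` (2 B), `count` (8 B), `index` (4 B), `offset` (1 B), so it starts at offset 2 + 8 + 4 + 1 = 15 and occupies 8 bytes.
Bytes at offsets 15..22: 16 E0 48 3A AD 18 D3 F0.
In big-endian order the high byte comes first in memory.
The bytes are already most-significant first: 0x16E0483AAD18D3F0.
0x16E0483AAD18D3F0 = 1648396880466990064.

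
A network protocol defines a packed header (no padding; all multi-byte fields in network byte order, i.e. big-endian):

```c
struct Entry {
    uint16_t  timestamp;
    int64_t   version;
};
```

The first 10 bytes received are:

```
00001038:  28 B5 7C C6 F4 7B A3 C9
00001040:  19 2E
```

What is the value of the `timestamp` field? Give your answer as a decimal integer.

10421

`timestamp` is the first field, at byte offset 0, occupying 2 bytes.
Bytes at offsets 0..1: 28 B5.
In big-endian order the high byte comes first in memory.
The bytes are already most-significant first: 0x28B5.
0x28B5 = 10421.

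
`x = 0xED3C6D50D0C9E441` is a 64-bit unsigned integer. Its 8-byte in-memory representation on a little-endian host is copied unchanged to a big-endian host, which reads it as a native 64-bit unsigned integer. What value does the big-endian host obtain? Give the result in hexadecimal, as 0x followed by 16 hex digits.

0x41E4C9D0506D3CED

Stored little-endian, the bytes at ascending addresses are 41 E4 C9 D0 50 6D 3C ED.
Read back as big-endian, the last byte is least significant, giving 0x41E4C9D0506D3CED.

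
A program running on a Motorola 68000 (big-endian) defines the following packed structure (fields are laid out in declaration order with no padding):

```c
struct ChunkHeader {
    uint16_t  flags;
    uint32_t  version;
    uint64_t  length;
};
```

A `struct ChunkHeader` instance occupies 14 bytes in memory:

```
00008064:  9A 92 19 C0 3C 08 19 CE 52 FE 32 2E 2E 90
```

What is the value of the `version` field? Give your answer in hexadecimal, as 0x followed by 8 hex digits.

`version` follows `flags` (2 bytes), so it starts at byte offset 2 and occupies 4 bytes.
Bytes at offsets 2..5: 19 C0 3C 08.
Big-endian stores the most-significant byte at the lowest address.
The bytes are already most-significant first: 0x19C03C08.

0x19C03C08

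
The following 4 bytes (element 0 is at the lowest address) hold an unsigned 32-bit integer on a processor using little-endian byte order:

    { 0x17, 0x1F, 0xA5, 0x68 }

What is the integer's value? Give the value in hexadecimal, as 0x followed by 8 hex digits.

0x68A51F17

Little-endian: lowest address holds the least-significant byte.
Reassemble most-significant byte first: 68 A5 1F 17 → 0x68A51F17.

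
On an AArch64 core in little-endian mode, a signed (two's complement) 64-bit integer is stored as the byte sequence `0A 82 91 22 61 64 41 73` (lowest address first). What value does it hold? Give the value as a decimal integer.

Little-endian stores the least-significant byte at the lowest address.
Reassemble most-significant byte first: 73 41 64 61 22 91 82 0A → 0x734164612291820A.
0x734164612291820A = 8305029556202471946.

8305029556202471946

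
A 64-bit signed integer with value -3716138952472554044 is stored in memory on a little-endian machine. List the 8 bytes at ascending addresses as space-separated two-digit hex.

C4 95 E1 C9 4F 9F 6D CC

Two's complement of -3716138952472554044 in 64 bits: 3716138952472554044 = 0x339260B0361E6A3C; invert → 0xCC6D9F4FC9E195C3; add 1 → 0xCC6D9F4FC9E195C4.
Split into bytes (most-significant first): CC 6D 9F 4F C9 E1 95 C4.
Little-endian: lowest address holds the least-significant byte.
So at ascending addresses the bytes are C4 95 E1 C9 4F 9F 6D CC.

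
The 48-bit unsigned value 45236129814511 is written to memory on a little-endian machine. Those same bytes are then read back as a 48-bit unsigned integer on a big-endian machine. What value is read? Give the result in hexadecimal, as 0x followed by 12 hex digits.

45236129814511 in 48-bit hexadecimal is 0x29245B72D7EF.
Stored little-endian, the bytes at ascending addresses are EF D7 72 5B 24 29.
Read back as big-endian, the last byte is least significant, giving 0xEFD7725B2429.

0xEFD7725B2429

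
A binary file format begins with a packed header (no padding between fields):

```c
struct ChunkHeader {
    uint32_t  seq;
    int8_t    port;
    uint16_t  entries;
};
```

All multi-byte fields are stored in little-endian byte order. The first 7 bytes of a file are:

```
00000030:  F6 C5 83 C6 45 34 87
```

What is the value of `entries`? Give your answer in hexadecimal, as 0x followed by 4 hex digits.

`entries` follows `seq` (4 B), `port` (1 B), so it starts at offset 4 + 1 = 5 and occupies 2 bytes.
Bytes at offsets 5..6: 34 87.
Little-endian: lowest address holds the least-significant byte.
Reassemble most-significant byte first: 87 34 → 0x8734.

0x8734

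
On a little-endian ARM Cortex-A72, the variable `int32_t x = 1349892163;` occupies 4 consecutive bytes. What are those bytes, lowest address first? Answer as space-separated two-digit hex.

43 B8 75 50

1349892163 in hexadecimal, padded to 32 bits, is 0x5075B843.
Split into bytes (most-significant first): 50 75 B8 43.
Little-endian: lowest address holds the least-significant byte.
So at ascending addresses the bytes are 43 B8 75 50.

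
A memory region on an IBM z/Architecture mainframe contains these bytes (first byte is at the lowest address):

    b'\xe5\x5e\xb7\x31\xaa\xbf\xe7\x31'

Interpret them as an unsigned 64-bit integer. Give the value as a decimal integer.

Big-endian stores the most-significant byte at the lowest address.
The bytes are already most-significant first: 0xE55EB731AABFE731.
0xE55EB731AABFE731 = 16527849106442282801.

16527849106442282801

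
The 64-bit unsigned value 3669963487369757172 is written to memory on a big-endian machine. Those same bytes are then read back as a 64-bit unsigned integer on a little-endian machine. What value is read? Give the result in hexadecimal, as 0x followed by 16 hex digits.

0xF40154F35854EE32

3669963487369757172 in 64-bit hexadecimal is 0x32EE5458F35401F4.
Stored big-endian, the bytes at ascending addresses are 32 EE 54 58 F3 54 01 F4.
Read back as little-endian, the first byte is least significant, giving 0xF40154F35854EE32.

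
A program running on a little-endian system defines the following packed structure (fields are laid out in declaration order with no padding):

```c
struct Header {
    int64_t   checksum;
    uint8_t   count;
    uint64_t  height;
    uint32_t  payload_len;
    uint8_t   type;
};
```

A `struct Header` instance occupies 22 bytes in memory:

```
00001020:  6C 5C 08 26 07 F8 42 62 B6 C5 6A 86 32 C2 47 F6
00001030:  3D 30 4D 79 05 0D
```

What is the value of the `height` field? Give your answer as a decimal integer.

4464834979981322949

`height` follows `checksum` (8 B), `count` (1 B), so it starts at offset 8 + 1 = 9 and occupies 8 bytes.
Bytes at offsets 9..16: C5 6A 86 32 C2 47 F6 3D.
Little-endian: lowest address holds the least-significant byte.
Reassemble most-significant byte first: 3D F6 47 C2 32 86 6A C5 → 0x3DF647C232866AC5.
0x3DF647C232866AC5 = 4464834979981322949.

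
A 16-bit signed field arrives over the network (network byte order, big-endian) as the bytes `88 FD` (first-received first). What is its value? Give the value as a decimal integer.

Big-endian stores the most-significant byte at the lowest address.
The bytes are already most-significant first: 0x88FD.
Top bit is set, so as a signed 16-bit value this is 0x88FD − 2^16 = -30467.

-30467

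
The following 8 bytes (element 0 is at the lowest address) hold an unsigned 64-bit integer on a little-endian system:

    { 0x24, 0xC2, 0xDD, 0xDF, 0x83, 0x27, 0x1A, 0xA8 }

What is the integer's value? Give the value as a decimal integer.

12113037595116421668

In little-endian order the low byte comes first in memory.
Reassemble most-significant byte first: A8 1A 27 83 DF DD C2 24 → 0xA81A2783DFDDC224.
0xA81A2783DFDDC224 = 12113037595116421668.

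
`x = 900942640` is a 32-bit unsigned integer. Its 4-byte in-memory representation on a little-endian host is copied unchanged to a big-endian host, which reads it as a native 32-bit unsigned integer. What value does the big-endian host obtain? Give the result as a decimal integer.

810267445

900942640 in 32-bit hexadecimal is 0x35B34B30.
Stored little-endian, the bytes at ascending addresses are 30 4B B3 35.
Read back as big-endian, the last byte is least significant, giving 0x304BB335.
0x304BB335 = 810267445.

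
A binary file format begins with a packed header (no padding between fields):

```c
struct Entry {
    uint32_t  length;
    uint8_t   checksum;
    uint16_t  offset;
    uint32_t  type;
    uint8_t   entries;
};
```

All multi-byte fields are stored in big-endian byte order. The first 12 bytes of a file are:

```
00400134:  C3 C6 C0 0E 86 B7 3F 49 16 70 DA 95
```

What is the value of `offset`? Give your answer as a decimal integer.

`offset` follows `length` (4 B), `checksum` (1 B), so it starts at offset 4 + 1 = 5 and occupies 2 bytes.
Bytes at offsets 5..6: B7 3F.
Big-endian stores the most-significant byte at the lowest address.
The bytes are already most-significant first: 0xB73F.
0xB73F = 46911.

46911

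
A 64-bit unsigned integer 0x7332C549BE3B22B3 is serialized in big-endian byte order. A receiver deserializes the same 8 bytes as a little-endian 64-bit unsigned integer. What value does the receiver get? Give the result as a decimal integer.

12907945170464748147

Stored big-endian, the bytes at ascending addresses are 73 32 C5 49 BE 3B 22 B3.
Read back as little-endian, the first byte is least significant, giving 0xB3223BBE49C53273.
0xB3223BBE49C53273 = 12907945170464748147.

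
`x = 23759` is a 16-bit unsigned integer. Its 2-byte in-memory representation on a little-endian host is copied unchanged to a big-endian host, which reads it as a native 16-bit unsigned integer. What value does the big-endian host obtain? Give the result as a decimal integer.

53084

23759 in 16-bit hexadecimal is 0x5CCF.
Stored little-endian, the bytes at ascending addresses are CF 5C.
Read back as big-endian, the last byte is least significant, giving 0xCF5C.
0xCF5C = 53084.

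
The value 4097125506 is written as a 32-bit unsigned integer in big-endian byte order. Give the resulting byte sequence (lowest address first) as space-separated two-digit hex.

F4 35 2C 82

4097125506 in hexadecimal, padded to 32 bits, is 0xF4352C82.
Split into bytes (most-significant first): F4 35 2C 82.
In big-endian order the high byte comes first in memory.
So the memory order matches the most-significant-first order: F4 35 2C 82.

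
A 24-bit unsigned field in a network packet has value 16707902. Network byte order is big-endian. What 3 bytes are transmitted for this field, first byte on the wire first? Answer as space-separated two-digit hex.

FE F1 3E

16707902 in hexadecimal, padded to 24 bits, is 0xFEF13E.
Split into bytes (most-significant first): FE F1 3E.
Big-endian: lowest address holds the most-significant byte.
So the memory order matches the most-significant-first order: FE F1 3E.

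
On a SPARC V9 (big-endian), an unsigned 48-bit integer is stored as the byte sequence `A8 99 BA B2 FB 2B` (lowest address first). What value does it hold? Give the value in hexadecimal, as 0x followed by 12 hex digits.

In big-endian order the high byte comes first in memory.
The bytes are already most-significant first: 0xA899BAB2FB2B.

0xA899BAB2FB2B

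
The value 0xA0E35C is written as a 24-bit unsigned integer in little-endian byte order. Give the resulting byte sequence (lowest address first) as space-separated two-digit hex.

Split into bytes (most-significant first): A0 E3 5C.
In little-endian order the low byte comes first in memory.
So at ascending addresses the bytes are 5C E3 A0.

5C E3 A0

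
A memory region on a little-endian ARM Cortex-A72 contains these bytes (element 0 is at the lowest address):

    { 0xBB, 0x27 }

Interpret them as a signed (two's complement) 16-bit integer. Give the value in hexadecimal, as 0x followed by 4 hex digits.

0x27BB

Little-endian stores the least-significant byte at the lowest address.
Reassemble most-significant byte first: 27 BB → 0x27BB.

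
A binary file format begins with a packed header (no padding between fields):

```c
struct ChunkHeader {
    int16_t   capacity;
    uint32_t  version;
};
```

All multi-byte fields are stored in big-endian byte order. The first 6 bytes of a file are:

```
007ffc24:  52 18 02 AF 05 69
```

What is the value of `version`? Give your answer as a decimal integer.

45024617

`version` follows `capacity` (2 bytes), so it starts at byte offset 2 and occupies 4 bytes.
Bytes at offsets 2..5: 02 AF 05 69.
Big-endian: lowest address holds the most-significant byte.
The bytes are already most-significant first: 0x02AF0569.
0x02AF0569 = 45024617.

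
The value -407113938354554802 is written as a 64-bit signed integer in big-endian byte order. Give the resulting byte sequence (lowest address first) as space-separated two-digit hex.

FA 59 A4 07 B1 44 38 4E

Two's complement of -407113938354554802 in 64 bits: 407113938354554802 = 0x05A65BF84EBBC7B2; invert → 0xFA59A407B144384D; add 1 → 0xFA59A407B144384E.
Split into bytes (most-significant first): FA 59 A4 07 B1 44 38 4E.
Big-endian: lowest address holds the most-significant byte.
So the memory order matches the most-significant-first order: FA 59 A4 07 B1 44 38 4E.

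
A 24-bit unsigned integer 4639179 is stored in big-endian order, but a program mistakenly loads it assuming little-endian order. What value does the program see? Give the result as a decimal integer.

4639179 in 24-bit hexadecimal is 0x46C9CB.
Stored big-endian, the bytes at ascending addresses are 46 C9 CB.
Read back as little-endian, the first byte is least significant, giving 0xCBC946.
0xCBC946 = 13355334.

13355334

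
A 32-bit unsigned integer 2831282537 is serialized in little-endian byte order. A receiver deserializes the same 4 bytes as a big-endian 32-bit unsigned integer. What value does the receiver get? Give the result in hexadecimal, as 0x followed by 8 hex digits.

2831282537 in 32-bit hexadecimal is 0xA8C1F169.
Stored little-endian, the bytes at ascending addresses are 69 F1 C1 A8.
Read back as big-endian, the last byte is least significant, giving 0x69F1C1A8.

0x69F1C1A8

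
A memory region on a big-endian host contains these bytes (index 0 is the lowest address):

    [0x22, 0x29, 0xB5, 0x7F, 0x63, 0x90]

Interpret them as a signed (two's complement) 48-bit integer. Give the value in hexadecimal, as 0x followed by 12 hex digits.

0x2229B57F6390

Big-endian stores the most-significant byte at the lowest address.
The bytes are already most-significant first: 0x2229B57F6390.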